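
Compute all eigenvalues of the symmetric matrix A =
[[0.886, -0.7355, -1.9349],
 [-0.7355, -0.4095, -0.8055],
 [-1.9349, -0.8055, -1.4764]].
sigma(A) ≈ {-3, 0, 2}

A is real symmetric, so its spectrum consists of real eigenvalues. Expanding the characteristic polynomial of the displayed matrix gives
  det(λ I - A) = p(λ) = λ^3 + (1)λ^2 + (-6)λ + (0).
Solving p(λ) = 0 yields eigenvalues ≈ -3, 0, 2. (A is shown rounded to 4 decimals, so these recover the underlying integer eigenvalues to within that precision.)
Verification: the trace of A = -1 equals the sum of eigenvalues -1, and det(A) ≈ -0.0001 matches the eigenvalue product 0.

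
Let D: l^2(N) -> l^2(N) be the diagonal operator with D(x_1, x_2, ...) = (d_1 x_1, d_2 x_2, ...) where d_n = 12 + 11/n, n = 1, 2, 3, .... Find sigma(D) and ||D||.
sigma(D) = {12 + 11/n : n ≥ 1} ∪ {12}; ||D|| = 23

A bounded diagonal operator on l^2 with diagonal entries d_n has spectrum equal to the closure of {d_n : n ≥ 1}: every d_n is an eigenvalue (with eigenvector e_n), so {d_n} ⊂ sigma(D); the spectrum is closed, so its closure is too; and for lambda not in the closure, (D - lambda I) has bounded inverse (the diagonal entries 1/(d_n - lambda) are bounded). For our sequence d_n = 12 + 11/n, n = 1, 2, 3, ...:
  - {d_n} = {12 + 11/n : n ≥ 1}; the only limit point is 12
  - closure = {12 + 11/n : n ≥ 1} ∪ {12}
For the norm: a diagonal operator has ||D|| = sup_n |d_n|. Here d_n = 12 + 11/n is positive and decreasing, so sup_n |d_n| = d_1 = 12 + 11 = 23. So ||D|| = 23.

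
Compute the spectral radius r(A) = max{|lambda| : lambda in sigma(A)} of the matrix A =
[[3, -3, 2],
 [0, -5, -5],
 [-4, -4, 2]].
r(A) ≈ 7.5045

The eigenvalues of A are the roots of its characteristic polynomial. With M = A (coefficients from the trace, the sum of principal 2x2 minors, and det A):
  p(λ) = det(λ I - M) = λ^3 - 31λ + 190.
No integer candidate from the rational root theorem (±divisors of 190) is a root, so the roots are irrational. The cubic discriminant is Δ = -855536 < 0, so there is one real root and a complex-conjugate pair. p(-8) = -74 and p(-7) = 64 have opposite signs, so a root lies in (-8, -7); Newton's method refines it to λ ≈ -7.5045. Dividing out (λ - (-7.5045)) leaves approximately λ^2 - 7.5045λ + 25.318. For λ^2 - 7.5045λ + 25.318 the discriminant is -44.9541. It is negative, so the remaining roots are the complex-conjugate pair λ ≈ 3.7523 ± 3.3524i. Their product equals the constant term, so |λ|^2 ≈ 25.318 and |λ| ≈ 5.0317.
Thus the eigenvalues (to 4 decimals) are -7.5045 (modulus 7.5045); 3.7523 ± 3.3524i (modulus 5.0317). The spectral radius is the largest modulus: r(A) ≈ 7.5045. (Cross-check: r(A) ≤ ||A||_2 ≈ 7.5071; equality holds whenever A is normal, though it can also hold for some non-normal A.)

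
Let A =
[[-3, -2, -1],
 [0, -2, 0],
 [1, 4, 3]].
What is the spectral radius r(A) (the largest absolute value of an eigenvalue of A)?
r(A) = sqrt(32)/2 ≈ 2.8284

The eigenvalues of A are the roots of its characteristic polynomial. With M = A (coefficients from the trace, the sum of principal 2x2 minors, and det A):
  p(λ) = det(λ I - M) = λ^3 + 2λ^2 - 8λ - 16.
By the rational root theorem any rational root is an integer divisor of 16. Testing λ = -2: p(-2) = -8 + 8 + 16 - 16 = 0, so λ = -2 is a root. Dividing out (λ + 2) leaves p(λ) = (λ + 2)(λ^2 - 8). For λ^2 - 8 the discriminant is 32. It is nonnegative but not a perfect square, so the roots are real and irrational: λ = ± sqrt(32)/2 ≈ 2.8284, -2.8284.
Thus the eigenvalues (to 4 decimals) are 2.8284 (modulus 2.8284); -2.8284 (modulus 2.8284); -2 (modulus 2). The spectral radius is the largest modulus: r(A) = sqrt(32)/2 ≈ 2.8284. (Cross-check: r(A) ≤ ||A||_2 ≈ 6.1304; equality holds whenever A is normal, though it can also hold for some non-normal A.)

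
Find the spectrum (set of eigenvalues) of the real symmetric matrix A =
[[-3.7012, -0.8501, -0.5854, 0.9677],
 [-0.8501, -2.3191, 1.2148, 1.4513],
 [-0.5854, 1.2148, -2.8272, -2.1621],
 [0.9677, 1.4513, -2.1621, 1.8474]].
sigma(A) ≈ {-5, -4, -1, 3}

A is real symmetric, so its spectrum consists of real eigenvalues. Expanding the characteristic polynomial of the displayed matrix gives
  det(λ I - A) = p(λ) = λ^4 + (7)λ^3 + (-1)λ^2 + (-67)λ + (-60.001).
Solving p(λ) = 0 yields eigenvalues ≈ -5, -4, -1, 3. (A is shown rounded to 4 decimals, so these recover the underlying integer eigenvalues to within that precision.)
Verification: the trace of A = -7 equals the sum of eigenvalues -7, and det(A) ≈ -60.0010 matches the eigenvalue product -60.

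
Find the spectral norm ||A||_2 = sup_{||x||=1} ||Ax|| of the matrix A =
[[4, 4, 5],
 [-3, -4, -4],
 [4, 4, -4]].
||A||_2 ≈ 10.1428 (= sqrt(largest eigenvalue of A^T A))

||A||_2 = sigma_max(A) = sqrt(lambda_max(A^T A)). Form the symmetric matrix M = A^T A =
[[41, 44, 16],
 [44, 48, 20],
 [16, 20, 57]].
Its characteristic polynomial (trace, sum of principal 2x2 minors, determinant of M give the coefficients) is
  p(λ) = det(λ I - M) = λ^3 - 146λ^2 + 4449λ - 1296.
No integer candidate from the rational root theorem (±divisors of 1296) is a root, so the roots are irrational. The cubic discriminant is Δ = 68647608576 > 0, so there are three distinct real roots. p(0) = -1296 and p(1) = 3008 have opposite signs, so a root lies in (0, 1); Newton's method refines it to λ ≈ 0.2941. p(42) = 2106 and p(43) = -436 have opposite signs, so a root lies in (42, 43); Newton's method refines it to λ ≈ 42.8295. p(102) = -5274 and p(103) = 764 have opposite signs, so a root lies in (102, 103); Newton's method refines it to λ ≈ 102.8764. Check (Vieta): the three roots sum to 146, matching tr M = 146.
So the eigenvalues of A^T A are ≈ 0.2941, 42.8295, 102.8764 (all ≥ 0, as they must be for A^T A). The largest is λ_max ≈ 102.8764, hence ||A||_2 = sqrt(λ_max) ≈ 10.1428.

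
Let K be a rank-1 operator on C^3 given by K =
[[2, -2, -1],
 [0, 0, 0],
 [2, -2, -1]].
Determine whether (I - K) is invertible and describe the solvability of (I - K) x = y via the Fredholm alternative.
(I - K) is singular (det(I - K) = 0, i.e. 1 ∈ sigma(K)). (I - K) x = y is solvable iff y ⊥ ker((I - K)^*) = span{(2, -2, -1)}, i.e. iff 2y_1 - 2y_2 - y_3 = 0. When solvable, the solutions are x = y + c·(1, 0, 1), c arbitrary (ker(I - K) = span{(1, 0, 1)}, dimension 1).

K has rank 1, so it is an outer product K = u v^T: every row of K is a multiple of one row vector. Reading off the entries, u = (1, 0, 1) and v = (2, -2, -1) (row i of K equals u_i·v^T). A rank-one matrix u v^T satisfies K u = u (v·u) and kills the (2)-dimensional subspace v^⊥, so its characteristic polynomial is lambda^2 (lambda - v·u) with v·u = tr K = 1. Hence the eigenvalues of I - K are 1 (multiplicity 2) and 1 - (1) = 0, so det(I - K) = 0. (Direct check: I - K =
[[-1, 2, 1],
 [0, 1, 0],
 [-2, 2, 2]]
has determinant 0.) So 1 is an eigenvalue of K and (I - K) is not invertible. The finite-dimensional Fredholm alternative says: either (I - K) is invertible, or ker(I - K) ≠ {0} and then range(I - K) = ker((I - K)^*)^⊥, with dim ker(I - K) = dim ker((I - K)^*). We are in the second case, so we need both kernels. Kernel of I - K: (I - K) u = u - u (v·u) = u - u = 0, so ker(I - K) = span{u} = span{(1, 0, 1)} (it is exactly 1-dimensional because rank(I - K) = 2). Kernel of the adjoint: K is real, so (I - K)^* = I - K^T = I - v u^T, and (I - v u^T) v = v - v (u·v) = 0; hence ker((I - K)^*) = span{v} = span{(2, -2, -1)}. Therefore (I - K) x = y is solvable iff <y, v> = 0, i.e. iff 2y_1 - 2y_2 - y_3 = 0. When this holds, K y = u (v·y) = 0, so (I - K) y = y and x = y is a particular solution; the full solution set is the line x = y + c·u = y + c·(1, 0, 1), c ∈ C.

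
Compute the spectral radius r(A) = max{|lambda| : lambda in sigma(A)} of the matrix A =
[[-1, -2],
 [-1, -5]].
r(A) = (6 + sqrt(24))/2 ≈ 5.4495

The eigenvalues of A are the roots of its characteristic polynomial. With M = A (coefficients from the trace and determinant):
  p(λ) = det(λ I - M) = λ^2 + 6λ + 3.
For λ^2 + 6λ + 3 the discriminant is 24. It is nonnegative but not a perfect square, so the roots are real and irrational: λ = (-6 ± sqrt(24))/2 ≈ -0.5505, -5.4495.
Thus the eigenvalues (to 4 decimals) are -0.5505 (modulus 0.5505); -5.4495 (modulus 5.4495). The spectral radius is the largest modulus: r(A) = (6 + sqrt(24))/2 ≈ 5.4495. (Cross-check: r(A) ≤ ||A||_2 ≈ 5.5414; equality holds whenever A is normal, though it can also hold for some non-normal A.)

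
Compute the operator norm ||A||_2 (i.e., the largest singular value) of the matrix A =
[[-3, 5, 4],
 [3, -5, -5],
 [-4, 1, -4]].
||A||_2 ≈ 10.4268 (= sqrt(largest eigenvalue of A^T A))

||A||_2 = sigma_max(A) = sqrt(lambda_max(A^T A)). Form the symmetric matrix M = A^T A =
[[34, -34, -11],
 [-34, 51, 41],
 [-11, 41, 57]].
Its characteristic polynomial (trace, sum of principal 2x2 minors, determinant of M give the coefficients) is
  p(λ) = det(λ I - M) = λ^3 - 142λ^2 + 3621λ - 289.
No integer candidate from the rational root theorem (±divisors of 289) is a root, so the roots are irrational. The cubic discriminant is Δ = 73836679649 > 0, so there are three distinct real roots. p(0) = -289 and p(1) = 3191 have opposite signs, so a root lies in (0, 1); Newton's method refines it to λ ≈ 0.0801. p(33) = 503 and p(34) = -2023 have opposite signs, so a root lies in (33, 34); Newton's method refines it to λ ≈ 33.2018. p(108) = -5797 and p(109) = 2327 have opposite signs, so a root lies in (108, 109); Newton's method refines it to λ ≈ 108.7181. Check (Vieta): the three roots sum to 142, matching tr M = 142.
So the eigenvalues of A^T A are ≈ 0.0801, 33.2018, 108.7181 (all ≥ 0, as they must be for A^T A). The largest is λ_max ≈ 108.7181, hence ||A||_2 = sqrt(λ_max) ≈ 10.4268.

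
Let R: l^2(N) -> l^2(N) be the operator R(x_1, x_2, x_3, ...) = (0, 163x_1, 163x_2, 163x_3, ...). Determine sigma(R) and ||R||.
sigma(R) = closed disk {z in C : |z| ≤ 163}; ||R|| = 163

Note R = 163·U where U is the unit right shift (U x)_k = x_{k-1} (with x_0 := 0); so ||R|| = 163||U|| and sigma(R) = 163·sigma(U). ||R x||^2 = sum_{k≥1} |163x_k|^2 = 26569||x||^2, so ||R|| = 163 and sigma(R) ⊂ {|z| ≤ 163}. For any |lambda| < 163, the equation (R - lambda I) x = 0 forces x_1 = 0, then 163x_k = lambda x_{k+1} ⇒ x = 0, so R has no eigenvalues. But (R - lambda I) is not surjective for |lambda| < 163: solving (R - lambda I) x = e_1 would require x_n proportional to (lambda/163)^(-n), which is not in l^2. So every |lambda| < 163 lies in the residual spectrum. The boundary |lambda| = 163 is in the approximate point spectrum (the spectrum is closed). Hence sigma(R) is the closed disk of radius 163.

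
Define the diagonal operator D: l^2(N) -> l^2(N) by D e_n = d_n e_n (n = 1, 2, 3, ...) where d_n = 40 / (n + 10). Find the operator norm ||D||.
||D|| = 40/11 (attained at n = 1)

For D diagonal, ||D|| = sup_n |d_n| = sup_n 40/(n + 10). This is positive and strictly decreasing in n, so the supremum is attained at n = 1: d_1 = 40/(1 + 10) = 40/11. Hence ||D|| = 40/11.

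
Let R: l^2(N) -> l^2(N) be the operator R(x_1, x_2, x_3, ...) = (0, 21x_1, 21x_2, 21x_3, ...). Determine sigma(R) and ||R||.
sigma(R) = closed disk {z in C : |z| ≤ 21}; ||R|| = 21

Note R = 21·U where U is the unit right shift (U x)_k = x_{k-1} (with x_0 := 0); so ||R|| = 21||U|| and sigma(R) = 21·sigma(U). ||R x||^2 = sum_{k≥1} |21x_k|^2 = 441||x||^2, so ||R|| = 21 and sigma(R) ⊂ {|z| ≤ 21}. For any |lambda| < 21, the equation (R - lambda I) x = 0 forces x_1 = 0, then 21x_k = lambda x_{k+1} ⇒ x = 0, so R has no eigenvalues. But (R - lambda I) is not surjective for |lambda| < 21: solving (R - lambda I) x = e_1 would require x_n proportional to (lambda/21)^(-n), which is not in l^2. So every |lambda| < 21 lies in the residual spectrum. The boundary |lambda| = 21 is in the approximate point spectrum (the spectrum is closed). Hence sigma(R) is the closed disk of radius 21.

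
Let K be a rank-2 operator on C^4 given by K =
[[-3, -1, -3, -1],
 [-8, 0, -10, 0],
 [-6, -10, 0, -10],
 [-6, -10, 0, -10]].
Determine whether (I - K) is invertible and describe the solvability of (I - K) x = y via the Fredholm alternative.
(I - K) is invertible (det(I - K) = -88 ≠ 0), so for every y in C^4 the equation (I - K) x = y has a unique solution.

K has rank 2 and factors as K = U V^T = u1 v1^T + u2 v2^T with u1 = (-1, -3, -1, -1), v1 = (3, 1, 3, 1), u2 = (0, 1, -3, -3), v2 = (1, 3, -1, 3) (multiplying out reproduces the displayed K). The nonzero eigenvalues of U V^T coincide with those of the 2 x 2 matrix G = V^T U = [[v1·u1, v1·u2], [v2·u1, v2·u2]] = [[-10, -11], [-12, -3]], and by the Sylvester determinant identity det(I_4 - U V^T) = det(I_2 - V^T U) = det([[11, 11], [12, 4]]) = (11)(4) - (11)(12) = -88. (Direct check: I - K =
[[4, 1, 3, 1],
 [8, 1, 10, 0],
 [6, 10, 1, 10],
 [6, 10, 0, 11]]
has determinant -88.) The finite-dimensional Fredholm alternative says: either (I - K) is invertible, or ker(I - K) ≠ {0} and then range(I - K) = ker((I - K)^*)^⊥, with dim ker(I - K) = dim ker((I - K)^*). Since det(I - K) ≠ 0, 1 is not an eigenvalue of K and ker(I - K) = {0}, so we are in the first case: for every y there is a unique x = (I - K)^(-1) y. (Explicitly, by the Woodbury identity, (I - U V^T)^(-1) = I + U (I_2 - G)^(-1) V^T.)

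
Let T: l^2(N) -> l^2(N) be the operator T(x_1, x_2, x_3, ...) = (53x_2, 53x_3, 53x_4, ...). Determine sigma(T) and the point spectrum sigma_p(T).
sigma(T) = closed disk {z in C : |z| ≤ 53}; sigma_p(T) = open disk {z in C : |z| < 53}

Note T = 53·V where V is the unit left shift (V x)_k = x_{k+1}; so sigma(T) = 53·sigma(V) and ||T|| = 53||V||. ||T x||^2 = 2809sum_{k≥2} |x_k|^2 ≤ 2809||x||^2, with equality on {x : x_1 = 0}, so ||T|| = 53. For any lambda with |lambda| < 53, set r = lambda/53 (|r| < 1); the vector x = (1, r, r^2, ...) is in l^2 and satisfies T x = 53(r, r^2, ...) = lambda x, so lambda is an eigenvalue. On the boundary |lambda| = 53 the geometric series diverges, so no l^2 eigenvector exists, but these lambda lie in the approximate point spectrum. Hence sigma(T) is the closed disk of radius 53 and sigma_p(T) is the open disk.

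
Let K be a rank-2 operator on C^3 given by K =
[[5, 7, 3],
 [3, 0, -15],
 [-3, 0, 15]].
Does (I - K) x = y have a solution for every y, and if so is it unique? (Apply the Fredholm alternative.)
(I - K) is invertible (det(I - K) = 44 ≠ 0), so for every y in C^3 the equation (I - K) x = y has a unique solution.

K has rank 2 and factors as K = U V^T = u1 v1^T + u2 v2^T with u1 = (2, -3, 3), v1 = (1, 2, 3), u2 = (1, 2, -2), v2 = (3, 3, -3) (multiplying out reproduces the displayed K). The nonzero eigenvalues of U V^T coincide with those of the 2 x 2 matrix G = V^T U = [[v1·u1, v1·u2], [v2·u1, v2·u2]] = [[5, -1], [-12, 15]], and by the Sylvester determinant identity det(I_3 - U V^T) = det(I_2 - V^T U) = det([[-4, 1], [12, -14]]) = (-4)(-14) - (1)(12) = 44. (Direct check: I - K =
[[-4, -7, -3],
 [-3, 1, 15],
 [3, 0, -14]]
has determinant 44.) The finite-dimensional Fredholm alternative says: either (I - K) is invertible, or ker(I - K) ≠ {0} and then range(I - K) = ker((I - K)^*)^⊥, with dim ker(I - K) = dim ker((I - K)^*). Since det(I - K) ≠ 0, 1 is not an eigenvalue of K and ker(I - K) = {0}, so we are in the first case: for every y there is a unique x = (I - K)^(-1) y. (Explicitly, by the Woodbury identity, (I - U V^T)^(-1) = I + U (I_2 - G)^(-1) V^T.)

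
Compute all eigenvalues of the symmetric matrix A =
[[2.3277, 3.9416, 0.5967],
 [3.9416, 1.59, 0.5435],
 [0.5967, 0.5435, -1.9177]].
sigma(A) ≈ {-2, 6} (-2 with multiplicity 2)

A is real symmetric, so its spectrum consists of real eigenvalues. Expanding the characteristic polynomial of the displayed matrix gives
  det(λ I - A) = p(λ) = λ^3 + (-2)λ^2 + (-20)λ + (-24).
Solving p(λ) = 0 yields eigenvalues ≈ -2, -2, 6. (A is shown rounded to 4 decimals, so these recover the underlying integer eigenvalues to within that precision.)
Verification: the trace of A = 2 equals the sum of eigenvalues 2, and det(A) ≈ 23.9992 matches the eigenvalue product 24.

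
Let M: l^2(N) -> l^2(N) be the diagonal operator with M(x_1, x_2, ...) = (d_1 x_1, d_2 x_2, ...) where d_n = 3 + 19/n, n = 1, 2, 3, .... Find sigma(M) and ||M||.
sigma(M) = {3 + 19/n : n ≥ 1} ∪ {3}; ||M|| = 22

A bounded diagonal operator on l^2 with diagonal entries d_n has spectrum equal to the closure of {d_n : n ≥ 1}: every d_n is an eigenvalue (with eigenvector e_n), so {d_n} ⊂ sigma(M); the spectrum is closed, so its closure is too; and for lambda not in the closure, (M - lambda I) has bounded inverse (the diagonal entries 1/(d_n - lambda) are bounded). For our sequence d_n = 3 + 19/n, n = 1, 2, 3, ...:
  - {d_n} = {3 + 19/n : n ≥ 1}; the only limit point is 3
  - closure = {3 + 19/n : n ≥ 1} ∪ {3}
For the norm: a diagonal operator has ||M|| = sup_n |d_n|. Here d_n = 3 + 19/n is positive and decreasing, so sup_n |d_n| = d_1 = 3 + 19 = 22. So ||M|| = 22.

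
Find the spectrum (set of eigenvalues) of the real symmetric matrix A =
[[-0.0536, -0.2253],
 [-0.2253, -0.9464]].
sigma(A) ≈ {-1, 0}

A is real symmetric, so its spectrum consists of real eigenvalues. Expanding the characteristic polynomial of the displayed matrix gives
  det(λ I - A) = p(λ) = λ^2 + (1)λ + (0).
Solving p(λ) = 0 yields eigenvalues ≈ -1, 0. (A is shown rounded to 4 decimals, so these recover the underlying integer eigenvalues to within that precision.)
Verification: the trace of A = -1 equals the sum of eigenvalues -1, and det(A) ≈ -0.0000 matches the eigenvalue product 0.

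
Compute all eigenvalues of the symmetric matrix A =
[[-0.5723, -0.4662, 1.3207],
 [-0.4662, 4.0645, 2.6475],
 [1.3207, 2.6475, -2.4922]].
sigma(A) ≈ {-4, 0, 5}

A is real symmetric, so its spectrum consists of real eigenvalues. Expanding the characteristic polynomial of the displayed matrix gives
  det(λ I - A) = p(λ) = λ^3 + (-1)λ^2 + (-20)λ + (0).
Solving p(λ) = 0 yields eigenvalues ≈ -4, 0, 5. (A is shown rounded to 4 decimals, so these recover the underlying integer eigenvalues to within that precision.)
Verification: the trace of A = 1 equals the sum of eigenvalues 1, and det(A) ≈ 0.0005 matches the eigenvalue product 0.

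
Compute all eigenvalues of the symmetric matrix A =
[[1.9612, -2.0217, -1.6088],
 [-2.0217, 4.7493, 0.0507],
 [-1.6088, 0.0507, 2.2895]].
sigma(A) ≈ {0, 3, 6}

A is real symmetric, so its spectrum consists of real eigenvalues. Expanding the characteristic polynomial of the displayed matrix gives
  det(λ I - A) = p(λ) = λ^3 + (-9)λ^2 + (18)λ + (0).
Solving p(λ) = 0 yields eigenvalues ≈ 0, 3, 6. (A is shown rounded to 4 decimals, so these recover the underlying integer eigenvalues to within that precision.)
Verification: the trace of A = 9 equals the sum of eigenvalues 9, and det(A) ≈ -0.0002 matches the eigenvalue product 0.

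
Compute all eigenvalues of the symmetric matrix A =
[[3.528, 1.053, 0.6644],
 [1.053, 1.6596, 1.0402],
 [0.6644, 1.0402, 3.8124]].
sigma(A) ≈ {1, 3, 5}

A is real symmetric, so its spectrum consists of real eigenvalues. Expanding the characteristic polynomial of the displayed matrix gives
  det(λ I - A) = p(λ) = λ^3 + (-9)λ^2 + (23)λ + (-15).
Solving p(λ) = 0 yields eigenvalues ≈ 1, 3, 5. (A is shown rounded to 4 decimals, so these recover the underlying integer eigenvalues to within that precision.)
Verification: the trace of A = 9 equals the sum of eigenvalues 9, and det(A) ≈ 15.0002 matches the eigenvalue product 15.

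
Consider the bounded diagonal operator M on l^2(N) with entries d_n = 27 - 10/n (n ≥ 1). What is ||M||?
||M|| = 27

For a diagonal operator on l^2 with entries d_n, ||M|| = sup_n |d_n|. Here d_1 = 17, d_2 = 22, ..., and d_n = 27 - 10/n increases monotonically toward 27. All terms lie in [17, 27), so |d_n| = d_n and the supremum is the limit 27, which is not attained by any individual d_n. Hence ||M|| = 27.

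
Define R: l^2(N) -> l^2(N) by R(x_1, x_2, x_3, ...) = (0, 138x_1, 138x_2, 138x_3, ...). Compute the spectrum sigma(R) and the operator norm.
sigma(R) = closed disk {z in C : |z| ≤ 138}; ||R|| = 138

Note R = 138·U where U is the unit right shift (U x)_k = x_{k-1} (with x_0 := 0); so ||R|| = 138||U|| and sigma(R) = 138·sigma(U). ||R x||^2 = sum_{k≥1} |138x_k|^2 = 19044||x||^2, so ||R|| = 138 and sigma(R) ⊂ {|z| ≤ 138}. For any |lambda| < 138, the equation (R - lambda I) x = 0 forces x_1 = 0, then 138x_k = lambda x_{k+1} ⇒ x = 0, so R has no eigenvalues. But (R - lambda I) is not surjective for |lambda| < 138: solving (R - lambda I) x = e_1 would require x_n proportional to (lambda/138)^(-n), which is not in l^2. So every |lambda| < 138 lies in the residual spectrum. The boundary |lambda| = 138 is in the approximate point spectrum (the spectrum is closed). Hence sigma(R) is the closed disk of radius 138.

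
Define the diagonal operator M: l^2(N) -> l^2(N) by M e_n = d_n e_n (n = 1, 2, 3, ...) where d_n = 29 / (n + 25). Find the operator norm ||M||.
||M|| = 29/26 (attained at n = 1)

For M diagonal, ||M|| = sup_n |d_n| = sup_n 29/(n + 25). This is positive and strictly decreasing in n, so the supremum is attained at n = 1: d_1 = 29/(1 + 25) = 29/26. Hence ||M|| = 29/26.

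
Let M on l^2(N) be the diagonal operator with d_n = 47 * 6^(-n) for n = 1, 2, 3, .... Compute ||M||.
||M|| = 47/6 (attained at n = 1)

For M diagonal, ||M|| = sup_n |d_n|. The sequence d_n = 47 * 6^(-n) is positive and strictly decreasing (ratio 6^(-1) < 1), so the supremum is d_1 = 47/6. Hence ||M|| = 47/6.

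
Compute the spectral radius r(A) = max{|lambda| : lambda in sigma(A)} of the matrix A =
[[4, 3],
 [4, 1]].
r(A) = (5 + sqrt(57))/2 ≈ 6.2749

The eigenvalues of A are the roots of its characteristic polynomial. With M = A (coefficients from the trace and determinant):
  p(λ) = det(λ I - M) = λ^2 - 5λ - 8.
For λ^2 - 5λ - 8 the discriminant is 57. It is nonnegative but not a perfect square, so the roots are real and irrational: λ = (5 ± sqrt(57))/2 ≈ 6.2749, -1.2749.
Thus the eigenvalues (to 4 decimals) are 6.2749 (modulus 6.2749); -1.2749 (modulus 1.2749). The spectral radius is the largest modulus: r(A) = (5 + sqrt(57))/2 ≈ 6.2749. (Cross-check: r(A) ≤ ||A||_2 ≈ 6.3574; equality holds whenever A is normal, though it can also hold for some non-normal A.)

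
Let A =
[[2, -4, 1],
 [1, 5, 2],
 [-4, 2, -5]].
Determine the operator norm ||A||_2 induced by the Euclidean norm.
||A||_2 ≈ 7.622 (= sqrt(largest eigenvalue of A^T A))

||A||_2 = sigma_max(A) = sqrt(lambda_max(A^T A)). Form the symmetric matrix M = A^T A =
[[21, -11, 24],
 [-11, 45, -4],
 [24, -4, 30]].
Its characteristic polynomial (trace, sum of principal 2x2 minors, determinant of M give the coefficients) is
  p(λ) = det(λ I - M) = λ^3 - 96λ^2 + 2212λ - 576.
No integer candidate from the rational root theorem (±divisors of 576) is a root, so the roots are irrational. The cubic discriminant is Δ = 1954879232 > 0, so there are three distinct real roots. p(0) = -576 and p(1) = 1541 have opposite signs, so a root lies in (0, 1); Newton's method refines it to λ ≈ 0.2634. p(37) = 497 and p(38) = -272 have opposite signs, so a root lies in (37, 38); Newton's method refines it to λ ≈ 37.6413. p(58) = -112 and p(59) = 1135 have opposite signs, so a root lies in (58, 59); Newton's method refines it to λ ≈ 58.0953. Check (Vieta): the three roots sum to 96, matching tr M = 96.
So the eigenvalues of A^T A are ≈ 0.2634, 37.6413, 58.0953 (all ≥ 0, as they must be for A^T A). The largest is λ_max ≈ 58.0953, hence ||A||_2 = sqrt(λ_max) ≈ 7.622.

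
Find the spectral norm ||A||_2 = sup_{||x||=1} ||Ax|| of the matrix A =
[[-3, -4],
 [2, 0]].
||A||_2 = sqrt((29 + sqrt(585))/2) ≈ 5.1569 (= sqrt(largest eigenvalue of A^T A))

||A||_2 = sigma_max(A) = sqrt(lambda_max(A^T A)). Form the symmetric matrix M = A^T A =
[[13, 12],
 [12, 16]].
Its characteristic polynomial (trace, determinant of M give the coefficients) is
  p(λ) = det(λ I - M) = λ^2 - 29λ + 64.
For λ^2 - 29λ + 64 the discriminant is 585. It is nonnegative but not a perfect square, so the roots are real and irrational: λ = (29 ± sqrt(585))/2 ≈ 26.5934, 2.4066.
So the eigenvalues of A^T A are ≈ 2.4066, 26.5934 (all ≥ 0, as they must be for A^T A). The largest is λ_max = (29 + sqrt(585))/2 ≈ 26.5934, hence ||A||_2 = sqrt(λ_max) = sqrt((29 + sqrt(585))/2) ≈ 5.1569.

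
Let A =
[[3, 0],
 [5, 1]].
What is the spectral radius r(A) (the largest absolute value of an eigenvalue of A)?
r(A) = 3

The eigenvalues of A are the roots of its characteristic polynomial. With M = A (coefficients from the trace and determinant):
  p(λ) = det(λ I - M) = λ^2 - 4λ + 3.
For λ^2 - 4λ + 3 the discriminant is 4. It is a perfect square (2^2), so the roots are rational: λ = (4 ± 2)/2 = 3, 1.
Thus the eigenvalues (to 4 decimals) are 3 (modulus 3); 1 (modulus 1). The spectral radius is the largest modulus: r(A) = 3. (Cross-check: r(A) ≤ ||A||_2 ≈ 5.8941; equality holds whenever A is normal, though it can also hold for some non-normal A.)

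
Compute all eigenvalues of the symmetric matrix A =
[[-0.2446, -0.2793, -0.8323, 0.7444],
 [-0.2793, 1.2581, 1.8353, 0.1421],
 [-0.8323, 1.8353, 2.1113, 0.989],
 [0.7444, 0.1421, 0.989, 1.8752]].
sigma(A) ≈ {-1, 0, 2, 4}

A is real symmetric, so its spectrum consists of real eigenvalues. Expanding the characteristic polynomial of the displayed matrix gives
  det(λ I - A) = p(λ) = λ^4 + (-5)λ^3 + (2)λ^2 + (8)λ + (0).
Solving p(λ) = 0 yields eigenvalues ≈ -1, 0, 2, 4. (A is shown rounded to 4 decimals, so these recover the underlying integer eigenvalues to within that precision.)
Verification: the trace of A = 5 equals the sum of eigenvalues 5, and det(A) ≈ -0.0003 matches the eigenvalue product 0.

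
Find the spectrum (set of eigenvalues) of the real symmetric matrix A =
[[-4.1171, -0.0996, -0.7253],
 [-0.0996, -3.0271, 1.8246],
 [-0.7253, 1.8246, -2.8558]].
sigma(A) ≈ {-5, -4, -1}

A is real symmetric, so its spectrum consists of real eigenvalues. Expanding the characteristic polynomial of the displayed matrix gives
  det(λ I - A) = p(λ) = λ^3 + (10)λ^2 + (29)λ + (20).
Solving p(λ) = 0 yields eigenvalues ≈ -5, -4, -1. (A is shown rounded to 4 decimals, so these recover the underlying integer eigenvalues to within that precision.)
Verification: the trace of A = -10 equals the sum of eigenvalues -10, and det(A) ≈ -20.0006 matches the eigenvalue product -20.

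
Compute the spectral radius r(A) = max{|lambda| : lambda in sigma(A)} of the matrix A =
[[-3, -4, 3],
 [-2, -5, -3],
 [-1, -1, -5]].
r(A) ≈ 7.6728

The eigenvalues of A are the roots of its characteristic polynomial. With M = A (coefficients from the trace, the sum of principal 2x2 minors, and det A):
  p(λ) = det(λ I - M) = λ^3 + 13λ^2 + 47λ + 47.
No integer candidate from the rational root theorem (±divisors of 47) is a root, so the roots are irrational. The cubic discriminant is Δ = 2256 > 0, so there are three distinct real roots. p(-8) = -9 and p(-7) = 12 have opposite signs, so a root lies in (-8, -7); Newton's method refines it to λ ≈ -7.6728. p(-4) = 3 and p(-3) = -4 have opposite signs, so a root lies in (-4, -3); Newton's method refines it to λ ≈ -3.6481. p(-2) = -3 and p(-1) = 12 have opposite signs, so a root lies in (-2, -1); Newton's method refines it to λ ≈ -1.6791. Check (Vieta): the three roots sum to -13, matching tr M = -13.
Thus the eigenvalues (to 4 decimals) are -7.6728 (modulus 7.6728); -3.6481 (modulus 3.6481); -1.6791 (modulus 1.6791). The spectral radius is the largest modulus: r(A) ≈ 7.6728. (Cross-check: r(A) ≤ ||A||_2 ≈ 7.676; equality holds whenever A is normal, though it can also hold for some non-normal A.)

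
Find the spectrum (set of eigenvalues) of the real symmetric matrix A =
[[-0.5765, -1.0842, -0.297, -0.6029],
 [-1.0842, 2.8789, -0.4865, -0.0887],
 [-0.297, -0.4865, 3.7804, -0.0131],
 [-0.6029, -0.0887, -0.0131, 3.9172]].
sigma(A) ≈ {-1, 3, 4} (4 with multiplicity 2)

A is real symmetric, so its spectrum consists of real eigenvalues. Expanding the characteristic polynomial of the displayed matrix gives
  det(λ I - A) = p(λ) = λ^4 + (-10)λ^3 + (29)λ^2 + (-8)λ + (-48).
Solving p(λ) = 0 yields eigenvalues ≈ -1, 3, 4, 4. (A is shown rounded to 4 decimals, so these recover the underlying integer eigenvalues to within that precision.)
Verification: the trace of A = 10 equals the sum of eigenvalues 10, and det(A) ≈ -47.9999 matches the eigenvalue product -48.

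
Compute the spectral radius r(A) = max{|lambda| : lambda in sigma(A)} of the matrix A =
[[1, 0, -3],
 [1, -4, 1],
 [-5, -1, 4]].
r(A) = (3 + sqrt(105))/2 ≈ 6.6235

The eigenvalues of A are the roots of its characteristic polynomial. With M = A (coefficients from the trace, the sum of principal 2x2 minors, and det A):
  p(λ) = det(λ I - M) = λ^3 - λ^2 - 30λ - 48.
By the rational root theorem any rational root is an integer divisor of 48. Testing λ = -2: p(-2) = -8 - 4 + 60 - 48 = 0, so λ = -2 is a root. Dividing out (λ + 2) leaves p(λ) = (λ + 2)(λ^2 - 3λ - 24). For λ^2 - 3λ - 24 the discriminant is 105. It is nonnegative but not a perfect square, so the roots are real and irrational: λ = (3 ± sqrt(105))/2 ≈ 6.6235, -3.6235.
Thus the eigenvalues (to 4 decimals) are 6.6235 (modulus 6.6235); -3.6235 (modulus 3.6235); -2 (modulus 2). The spectral radius is the largest modulus: r(A) = (3 + sqrt(105))/2 ≈ 6.6235. (Cross-check: r(A) ≤ ||A||_2 ≈ 7.0528; equality holds whenever A is normal, though it can also hold for some non-normal A.)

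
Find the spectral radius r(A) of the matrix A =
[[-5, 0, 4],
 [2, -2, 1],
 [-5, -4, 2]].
r(A) ≈ 4.2672

The eigenvalues of A are the roots of its characteristic polynomial. With M = A (coefficients from the trace, the sum of principal 2x2 minors, and det A):
  p(λ) = det(λ I - M) = λ^3 + 5λ^2 + 20λ + 72.
No integer candidate from the rational root theorem (±divisors of 72) is a root, so the roots are irrational. The cubic discriminant is Δ = -68368 < 0, so there is one real root and a complex-conjugate pair. p(-5) = -28 and p(-4) = 8 have opposite signs, so a root lies in (-5, -4); Newton's method refines it to λ ≈ -4.2672. Dividing out (λ - (-4.2672)) leaves approximately λ^2 + 0.7328λ + 16.8729. For λ^2 + 0.7328λ + 16.8729 the discriminant is -66.9548. It is negative, so the remaining roots are the complex-conjugate pair λ ≈ -0.3664 ± 4.0913i. Their product equals the constant term, so |λ|^2 ≈ 16.8729 and |λ| ≈ 4.1077.
Thus the eigenvalues (to 4 decimals) are -4.2672 (modulus 4.2672); -0.3664 ± 4.0913i (modulus 4.1077). The spectral radius is the largest modulus: r(A) ≈ 4.2672. (Cross-check: r(A) ≤ ||A||_2 ≈ 8.7357; equality holds whenever A is normal, though it can also hold for some non-normal A.)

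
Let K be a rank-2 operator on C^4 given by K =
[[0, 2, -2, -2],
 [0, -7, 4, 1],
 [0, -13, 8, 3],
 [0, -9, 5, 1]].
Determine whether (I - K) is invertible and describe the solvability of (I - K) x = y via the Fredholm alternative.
(I - K) is invertible (det(I - K) = -10 ≠ 0), so for every y in C^4 the equation (I - K) x = y has a unique solution.

K has rank 2 and factors as K = U V^T = u1 v1^T + u2 v2^T with u1 = (-2, -2, -2, -3), v1 = (0, 2, -1, 0), u2 = (-2, 1, 3, 1), v2 = (0, -3, 2, 1) (multiplying out reproduces the displayed K). The nonzero eigenvalues of U V^T coincide with those of the 2 x 2 matrix G = V^T U = [[v1·u1, v1·u2], [v2·u1, v2·u2]] = [[-2, -1], [-1, 4]], and by the Sylvester determinant identity det(I_4 - U V^T) = det(I_2 - V^T U) = det([[3, 1], [1, -3]]) = (3)(-3) - (1)(1) = -10. (Direct check: I - K =
[[1, -2, 2, 2],
 [0, 8, -4, -1],
 [0, 13, -7, -3],
 [0, 9, -5, 0]]
has determinant -10.) The finite-dimensional Fredholm alternative says: either (I - K) is invertible, or ker(I - K) ≠ {0} and then range(I - K) = ker((I - K)^*)^⊥, with dim ker(I - K) = dim ker((I - K)^*). Since det(I - K) ≠ 0, 1 is not an eigenvalue of K and ker(I - K) = {0}, so we are in the first case: for every y there is a unique x = (I - K)^(-1) y. (Explicitly, by the Woodbury identity, (I - U V^T)^(-1) = I + U (I_2 - G)^(-1) V^T.)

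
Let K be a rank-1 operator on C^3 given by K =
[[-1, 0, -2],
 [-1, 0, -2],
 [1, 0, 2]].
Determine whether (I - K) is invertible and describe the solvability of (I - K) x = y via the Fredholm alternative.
(I - K) is singular (det(I - K) = 0, i.e. 1 ∈ sigma(K)). (I - K) x = y is solvable iff y ⊥ ker((I - K)^*) = span{(-1, 0, -2)}, i.e. iff -y_1 - 2y_3 = 0. When solvable, the solutions are x = y + c·(1, 1, -1), c arbitrary (ker(I - K) = span{(1, 1, -1)}, dimension 1).

K has rank 1, so it is an outer product K = u v^T: every row of K is a multiple of one row vector. Reading off the entries, u = (1, 1, -1) and v = (-1, 0, -2) (row i of K equals u_i·v^T). A rank-one matrix u v^T satisfies K u = u (v·u) and kills the (2)-dimensional subspace v^⊥, so its characteristic polynomial is lambda^2 (lambda - v·u) with v·u = tr K = 1. Hence the eigenvalues of I - K are 1 (multiplicity 2) and 1 - (1) = 0, so det(I - K) = 0. (Direct check: I - K =
[[2, 0, 2],
 [1, 1, 2],
 [-1, 0, -1]]
has determinant 0.) So 1 is an eigenvalue of K and (I - K) is not invertible. The finite-dimensional Fredholm alternative says: either (I - K) is invertible, or ker(I - K) ≠ {0} and then range(I - K) = ker((I - K)^*)^⊥, with dim ker(I - K) = dim ker((I - K)^*). We are in the second case, so we need both kernels. Kernel of I - K: (I - K) u = u - u (v·u) = u - u = 0, so ker(I - K) = span{u} = span{(1, 1, -1)} (it is exactly 1-dimensional because rank(I - K) = 2). Kernel of the adjoint: K is real, so (I - K)^* = I - K^T = I - v u^T, and (I - v u^T) v = v - v (u·v) = 0; hence ker((I - K)^*) = span{v} = span{(-1, 0, -2)}. Therefore (I - K) x = y is solvable iff <y, v> = 0, i.e. iff -y_1 - 2y_3 = 0. When this holds, K y = u (v·y) = 0, so (I - K) y = y and x = y is a particular solution; the full solution set is the line x = y + c·u = y + c·(1, 1, -1), c ∈ C.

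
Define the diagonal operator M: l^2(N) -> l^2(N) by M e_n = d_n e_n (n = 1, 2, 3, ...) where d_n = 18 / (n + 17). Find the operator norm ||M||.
||M|| = 1 (attained at n = 1)

For M diagonal, ||M|| = sup_n |d_n| = sup_n 18/(n + 17). This is positive and strictly decreasing in n, so the supremum is attained at n = 1: d_1 = 18/(1 + 17) = 1. Hence ||M|| = 1.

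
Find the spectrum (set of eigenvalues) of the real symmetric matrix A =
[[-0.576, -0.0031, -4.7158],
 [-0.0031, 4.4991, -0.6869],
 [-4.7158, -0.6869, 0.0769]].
sigma(A) ≈ {-5, 4, 5}

A is real symmetric, so its spectrum consists of real eigenvalues. Expanding the characteristic polynomial of the displayed matrix gives
  det(λ I - A) = p(λ) = λ^3 + (-4)λ^2 + (-25)λ + (100.002).
Solving p(λ) = 0 yields eigenvalues ≈ -5, 4, 5. (A is shown rounded to 4 decimals, so these recover the underlying integer eigenvalues to within that precision.)
Verification: the trace of A = 4 equals the sum of eigenvalues 4, and det(A) ≈ -100.0020 matches the eigenvalue product -100.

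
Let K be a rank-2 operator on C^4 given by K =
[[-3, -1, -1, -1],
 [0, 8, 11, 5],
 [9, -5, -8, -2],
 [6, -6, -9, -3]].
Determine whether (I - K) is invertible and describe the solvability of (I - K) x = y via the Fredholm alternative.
(I - K) is invertible (det(I - K) = 34 ≠ 0), so for every y in C^4 the equation (I - K) x = y has a unique solution.

K has rank 2 and factors as K = U V^T = u1 v1^T + u2 v2^T with u1 = (0, 3, -3, -3), v1 = (-2, 2, 3, 1), u2 = (1, -2, -1, 0), v2 = (-3, -1, -1, -1) (multiplying out reproduces the displayed K). The nonzero eigenvalues of U V^T coincide with those of the 2 x 2 matrix G = V^T U = [[v1·u1, v1·u2], [v2·u1, v2·u2]] = [[-6, -9], [3, 0]], and by the Sylvester determinant identity det(I_4 - U V^T) = det(I_2 - V^T U) = det([[7, 9], [-3, 1]]) = (7)(1) - (9)(-3) = 34. (Direct check: I - K =
[[4, 1, 1, 1],
 [0, -7, -11, -5],
 [-9, 5, 9, 2],
 [-6, 6, 9, 4]]
has determinant 34.) The finite-dimensional Fredholm alternative says: either (I - K) is invertible, or ker(I - K) ≠ {0} and then range(I - K) = ker((I - K)^*)^⊥, with dim ker(I - K) = dim ker((I - K)^*). Since det(I - K) ≠ 0, 1 is not an eigenvalue of K and ker(I - K) = {0}, so we are in the first case: for every y there is a unique x = (I - K)^(-1) y. (Explicitly, by the Woodbury identity, (I - U V^T)^(-1) = I + U (I_2 - G)^(-1) V^T.)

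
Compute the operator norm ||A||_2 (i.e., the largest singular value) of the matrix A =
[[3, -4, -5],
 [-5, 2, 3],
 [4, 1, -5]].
||A||_2 ≈ 10.6306 (= sqrt(largest eigenvalue of A^T A))

||A||_2 = sigma_max(A) = sqrt(lambda_max(A^T A)). Form the symmetric matrix M = A^T A =
[[50, -18, -50],
 [-18, 21, 21],
 [-50, 21, 59]].
Its characteristic polynomial (trace, sum of principal 2x2 minors, determinant of M give the coefficients) is
  p(λ) = det(λ I - M) = λ^3 - 130λ^2 + 1974λ - 6084.
No integer candidate from the rational root theorem (±divisors of 6084) is a root, so the roots are irrational. The cubic discriminant is Δ = 8723041632 > 0, so there are three distinct real roots. p(4) = -204 and p(5) = 661 have opposite signs, so a root lies in (4, 5); Newton's method refines it to λ ≈ 4.2132. p(12) = 612 and p(13) = -195 have opposite signs, so a root lies in (12, 13); Newton's method refines it to λ ≈ 12.7781. p(113) = -95 and p(114) = 11016 have opposite signs, so a root lies in (113, 114); Newton's method refines it to λ ≈ 113.0087. Check (Vieta): the three roots sum to 130, matching tr M = 130.
So the eigenvalues of A^T A are ≈ 4.2132, 12.7781, 113.0087 (all ≥ 0, as they must be for A^T A). The largest is λ_max ≈ 113.0087, hence ||A||_2 = sqrt(λ_max) ≈ 10.6306.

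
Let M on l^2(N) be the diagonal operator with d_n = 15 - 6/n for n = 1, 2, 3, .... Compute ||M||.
||M|| = 15

For a diagonal operator on l^2 with entries d_n, ||M|| = sup_n |d_n|. Here d_1 = 9, d_2 = 12, ..., and d_n = 15 - 6/n increases monotonically toward 15. All terms lie in [9, 15), so |d_n| = d_n and the supremum is the limit 15, which is not attained by any individual d_n. Hence ||M|| = 15.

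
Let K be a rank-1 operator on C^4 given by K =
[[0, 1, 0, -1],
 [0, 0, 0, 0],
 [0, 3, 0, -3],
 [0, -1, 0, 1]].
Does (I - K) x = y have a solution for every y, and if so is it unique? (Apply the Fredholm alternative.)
(I - K) is singular (det(I - K) = 0, i.e. 1 ∈ sigma(K)). (I - K) x = y is solvable iff y ⊥ ker((I - K)^*) = span{(0, 1, 0, -1)}, i.e. iff y_2 - y_4 = 0. When solvable, the solutions are x = y + c·(1, 0, 3, -1), c arbitrary (ker(I - K) = span{(1, 0, 3, -1)}, dimension 1).

K has rank 1, so it is an outer product K = u v^T: every row of K is a multiple of one row vector. Reading off the entries, u = (1, 0, 3, -1) and v = (0, 1, 0, -1) (row i of K equals u_i·v^T). A rank-one matrix u v^T satisfies K u = u (v·u) and kills the (3)-dimensional subspace v^⊥, so its characteristic polynomial is lambda^3 (lambda - v·u) with v·u = tr K = 1. Hence the eigenvalues of I - K are 1 (multiplicity 3) and 1 - (1) = 0, so det(I - K) = 0. (Direct check: I - K =
[[1, -1, 0, 1],
 [0, 1, 0, 0],
 [0, -3, 1, 3],
 [0, 1, 0, 0]]
has determinant 0.) So 1 is an eigenvalue of K and (I - K) is not invertible. The finite-dimensional Fredholm alternative says: either (I - K) is invertible, or ker(I - K) ≠ {0} and then range(I - K) = ker((I - K)^*)^⊥, with dim ker(I - K) = dim ker((I - K)^*). We are in the second case, so we need both kernels. Kernel of I - K: (I - K) u = u - u (v·u) = u - u = 0, so ker(I - K) = span{u} = span{(1, 0, 3, -1)} (it is exactly 1-dimensional because rank(I - K) = 3). Kernel of the adjoint: K is real, so (I - K)^* = I - K^T = I - v u^T, and (I - v u^T) v = v - v (u·v) = 0; hence ker((I - K)^*) = span{v} = span{(0, 1, 0, -1)}. Therefore (I - K) x = y is solvable iff <y, v> = 0, i.e. iff y_2 - y_4 = 0. When this holds, K y = u (v·y) = 0, so (I - K) y = y and x = y is a particular solution; the full solution set is the line x = y + c·u = y + c·(1, 0, 3, -1), c ∈ C.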